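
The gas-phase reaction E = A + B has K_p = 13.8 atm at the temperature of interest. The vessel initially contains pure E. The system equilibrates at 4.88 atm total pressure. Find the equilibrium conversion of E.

X = 0.860

Let X = conversion of E (basis 1 mol E); extent of reaction ξ = X.
Species balance: n_E = 1 − X; n_A = X; n_B = X.
Summing: n_T = 1 + X.
y_i = n_i/n_T, p_i = y_i·P. K_p = p_A p_B / (p_E).
Equating to 13.8 atm and solving on 0 < X < 1: X = 0.860.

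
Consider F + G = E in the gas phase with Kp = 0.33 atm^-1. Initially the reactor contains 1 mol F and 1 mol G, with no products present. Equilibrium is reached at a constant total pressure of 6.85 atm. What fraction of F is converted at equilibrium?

Take 1 mol F as basis and let X be its fractional conversion, so ξ = X.
Mole table: n_F = 1 − X; n_G = 1 − X; n_E = X.
Summing: n_T = 2 − X.
y_i = n_i/n_T, p_i = y_i·P. Kp = p_E / (p_F p_G).
Equating to 0.33 atm^-1 and solving on 0 < X < 1: X = 0.446.

X = 0.446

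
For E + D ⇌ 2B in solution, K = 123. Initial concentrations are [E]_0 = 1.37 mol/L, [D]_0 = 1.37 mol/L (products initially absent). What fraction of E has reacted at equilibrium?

X = 0.847

Let X = conversion of E; extent ξ = 1.37·X mol/L.
Concentrations: [E] = 1.37 − 1.37X; [D] = 1.37 − 1.37X; [B] = 2.74X.
K = [B]^2 / ([E] [D]).
This equals 123 at X = 0.847 (the root in 0 < X < 1).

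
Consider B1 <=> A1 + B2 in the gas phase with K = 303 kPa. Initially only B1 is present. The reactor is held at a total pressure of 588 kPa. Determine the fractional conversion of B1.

X = 0.583

Let X = conversion of B1 (basis 1 mol B1); extent of reaction ξ = X.
Mole table: n_B1 = 1 − X; n_A1 = X; n_B2 = X.
n_T = Σnᵢ = 1 + X.
y_i = n_i/n_T, p_i = y_i·P. K = p_A1 p_B2 / (p_B1).
Setting this equal to 303 kPa and taking the physical root (0 < X < 1) gives X = 0.583.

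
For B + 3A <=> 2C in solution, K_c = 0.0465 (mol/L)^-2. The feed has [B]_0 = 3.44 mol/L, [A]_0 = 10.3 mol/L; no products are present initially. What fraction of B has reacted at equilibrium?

X = 0.493

Let X = conversion of B; extent ξ = 3.44·X mol/L.
Concentrations: [B] = 3.44 − 3.44X; [A] = 10.3 − 10.3X; [C] = 6.88X.
K_c = [C]^2 / ([B] [A]^3).
Equating to 0.0465 (mol/L)^-2: the physical root is X = 0.493.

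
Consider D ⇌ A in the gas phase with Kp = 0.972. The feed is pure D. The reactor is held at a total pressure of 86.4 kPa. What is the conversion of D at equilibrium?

Basis: 1 mol D initially; let X = conversion of D. Extent ξ = X.
At extent ξ: n_D = 1 − X; n_A = X.
Total moles n_T = 1 (Δν = 0, constant).
Mole fractions y_i = n_i/n_T; Kp = p_A / (p_D) with p_i = y_i·P.
Setting this equal to 0.972 and taking the physical root (0 < X < 1) gives X = 0.493.

X = 0.493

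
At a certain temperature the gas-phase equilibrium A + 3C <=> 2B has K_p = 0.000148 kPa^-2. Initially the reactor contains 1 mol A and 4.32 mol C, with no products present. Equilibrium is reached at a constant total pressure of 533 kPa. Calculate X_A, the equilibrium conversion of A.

Basis: 1 mol A initially; let X = conversion of A. Extent ξ = X.
Species balance: n_A = 1 − X; n_C = 4.32 − 3X; n_B = 2X.
Summing: n_T = 5.32 − 2X.
With p_i = (n_i/n_T)P, K_p = p_B^2 / (p_A p_C^3).
This yields a degree-4 equation in X; solving on (0,1), X = 0.844.

X = 0.844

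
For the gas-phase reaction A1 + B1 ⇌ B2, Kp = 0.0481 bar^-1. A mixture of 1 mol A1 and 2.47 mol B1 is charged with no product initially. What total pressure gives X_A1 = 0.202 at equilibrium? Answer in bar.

P = 7.58 bar

Take 1 mol A1 as basis and let X be its fractional conversion, so ξ = X.
Species balance: n_A1 = 1 − X; n_B1 = 2.47 − X; n_B2 = X.
Summing: n_T = 3.47 − X.
Kp = p_B2 / (p_A1 p_B1) with p_i = (n_i/n_T)·P.
At X = 0.202: the mole-fraction product g(X) = Π y_i^ν_i = 0.3647. Since Kp = g(X)·P^{-1}, P = (g/Kp)^(1/1) = (0.3647/0.0481)^(1/1) = 7.58 bar.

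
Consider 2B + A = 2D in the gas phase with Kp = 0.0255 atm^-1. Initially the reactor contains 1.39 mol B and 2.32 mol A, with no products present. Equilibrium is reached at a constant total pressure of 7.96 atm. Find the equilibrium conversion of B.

Take 1.39 mol B as basis and let X be its fractional conversion, so ξ = 0.695X.
Species balance: n_B = 1.39 − 1.39X; n_A = 2.32 − 0.695X; n_D = 1.39X.
Summing: n_T = 3.71 − 0.695X.
With p_i = (n_i/n_T)P, Kp = p_D^2 / (p_B^2 p_A).
Equating to 0.0255 atm^-1 and solving on 0 < X < 1: X = 0.260.

X = 0.260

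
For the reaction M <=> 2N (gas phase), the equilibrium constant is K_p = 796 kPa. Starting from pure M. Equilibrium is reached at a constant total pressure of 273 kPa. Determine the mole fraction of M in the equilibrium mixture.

y_M = 0.213

Let X = conversion of M (basis 1 mol M); extent of reaction ξ = X.
At extent ξ: n_M = 1 − X; n_N = 2X.
n_T = Σnᵢ = 1 + X.
Mole fractions y_i = n_i/n_T; K_p = p_N^2 / (p_M) with p_i = y_i·P.
This yields a degree-2 equation in X; solving on (0,1), X = 0.649.
Then n_M = 0.351, n_T = 1.65, so y_M = 0.213.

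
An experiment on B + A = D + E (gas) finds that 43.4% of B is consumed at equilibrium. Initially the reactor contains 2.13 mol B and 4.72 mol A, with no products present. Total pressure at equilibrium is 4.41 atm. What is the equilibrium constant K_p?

Let X = conversion of B (basis 2.13 mol B); extent of reaction ξ = 2.13X.
Moles: n_B = 2.13 − 2.13X; n_A = 4.72 − 2.13X; n_D = 2.13X; n_E = 2.13X.
Total moles n_T = 6.85 (Δν = 0, constant).
At X = 0.434: n_B = 1.21, n_A = 3.8, n_D = 0.924, n_E = 0.924, n_T = 6.85.
p_i = (n_i/n_T)·P. K_p = p_D p_E / (p_B p_A) = 0.187.

K_p = 0.187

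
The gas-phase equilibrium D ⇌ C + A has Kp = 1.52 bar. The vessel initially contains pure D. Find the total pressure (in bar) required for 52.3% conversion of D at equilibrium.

P = 4.04 bar

Let X = conversion of D (basis 1 mol D); extent of reaction ξ = X.
Species balance: n_D = 1 − X; n_C = X; n_A = X.
Total moles n_T = 1 + X.
Kp = p_C p_A / (p_D) with p_i = (n_i/n_T)·P.
At X = 0.523: the mole-fraction product g(X) = Π y_i^ν_i = 0.3765. Since Kp = g(X)·P^{1}, P = (Kp/g)^(1/1) = (1.52/0.3765)^(1/1) = 4.04 bar.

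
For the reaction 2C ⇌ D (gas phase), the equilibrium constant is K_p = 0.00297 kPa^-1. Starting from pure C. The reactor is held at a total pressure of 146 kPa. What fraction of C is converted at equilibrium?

X = 0.395

Let X = conversion of C (basis 1 mol C); extent of reaction ξ = 0.5X.
Species balance: n_C = 1 − X; n_D = 0.5X.
Total moles n_T = 1 − 0.5X.
With p_i = (n_i/n_T)P, K_p = p_D / (p_C^2).
Substituting and setting equal to 0.00297 kPa^-1 gives a polynomial in X; the root in (0,1) is X = 0.395.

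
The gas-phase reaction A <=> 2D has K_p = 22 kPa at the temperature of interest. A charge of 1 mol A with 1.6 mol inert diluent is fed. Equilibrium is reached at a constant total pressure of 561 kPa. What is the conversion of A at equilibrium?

Let X = conversion of A (basis 1 mol A); extent of reaction ξ = X.
Mole table: n_A = 1 − X; n_D = 2X; n_I = 1.6 (inert).
n_T = Σnᵢ = 2.6 + X.
With p_i = (n_i/n_T)P, K_p = p_D^2 / (p_A).
This yields a degree-2 equation in X; solving on (0,1), X = 0.151.

X = 0.151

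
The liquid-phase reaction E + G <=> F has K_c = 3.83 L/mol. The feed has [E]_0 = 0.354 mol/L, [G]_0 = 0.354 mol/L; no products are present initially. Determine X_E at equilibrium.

Let X = conversion of E; extent ξ = 0.354·X mol/L.
Concentrations: [E] = 0.354 − 0.354X; [G] = 0.354 − 0.354X; [F] = 0.354X.
K_c = [F] / ([E] [G]).
Equating to 3.83 L/mol: the physical root is X = 0.434.

X = 0.434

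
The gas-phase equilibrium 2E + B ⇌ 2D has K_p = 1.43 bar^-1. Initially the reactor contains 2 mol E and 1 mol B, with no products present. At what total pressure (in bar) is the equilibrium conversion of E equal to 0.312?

P = 0.562 bar

Take 2 mol E as basis and let X be its fractional conversion, so ξ = X.
Mole table: n_E = 2 − 2X; n_B = 1 − X; n_D = 2X.
n_T = Σnᵢ = 3 − X.
K_p = p_D^2 / (p_E^2 p_B) with p_i = (n_i/n_T)·P.
At X = 0.312: the mole-fraction product g(X) = Π y_i^ν_i = 0.8035. Since K_p = g(X)·P^{-1}, P = (g/K_p)^(1/1) = (0.8035/1.43)^(1/1) = 0.562 bar.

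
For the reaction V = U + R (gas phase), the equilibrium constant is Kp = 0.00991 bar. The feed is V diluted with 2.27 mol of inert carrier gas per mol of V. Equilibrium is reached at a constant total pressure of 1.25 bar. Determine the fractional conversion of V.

Let X = conversion of V (basis 1 mol V); extent of reaction ξ = X.
Species balance: n_V = 1 − X; n_U = X; n_R = X; n_I = 2.27 (inert).
n_T = Σnᵢ = 3.27 + X.
With p_i = (n_i/n_T)P, Kp = p_U p_R / (p_V).
Setting this equal to 0.00991 bar and taking the physical root (0 < X < 1) gives X = 0.152.

X = 0.152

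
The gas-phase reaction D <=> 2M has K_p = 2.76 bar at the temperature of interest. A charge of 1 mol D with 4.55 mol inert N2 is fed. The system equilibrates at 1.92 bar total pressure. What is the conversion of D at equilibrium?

Basis: 1 mol D initially; let X = conversion of D. Extent ξ = X.
Species balance: n_D = 1 − X; n_M = 2X; n_I = 4.55 (inert).
Summing: n_T = 5.55 + X.
Mole fractions y_i = n_i/n_T; K_p = p_M^2 / (p_D) with p_i = y_i·P.
Substituting and setting equal to 2.76 bar gives a polynomial in X; the root in (0,1) is X = 0.751.

X = 0.751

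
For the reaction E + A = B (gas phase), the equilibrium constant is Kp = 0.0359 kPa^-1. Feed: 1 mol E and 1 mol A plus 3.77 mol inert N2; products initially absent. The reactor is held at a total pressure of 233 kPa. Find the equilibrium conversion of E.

Basis: 1 mol E initially; let X = conversion of E. Extent ξ = X.
Mole table: n_E = 1 − X; n_A = 1 − X; n_B = X; n_I = 3.77 (inert).
n_T = Σnᵢ = 5.77 − X.
With p_i = (n_i/n_T)P, Kp = p_B / (p_E p_A).
Substituting and setting equal to 0.0359 kPa^-1 gives a polynomial in X; the root in (0,1) is X = 0.460.

X = 0.460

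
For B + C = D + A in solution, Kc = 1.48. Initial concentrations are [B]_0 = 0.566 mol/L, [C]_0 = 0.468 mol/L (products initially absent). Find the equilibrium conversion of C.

Let X = conversion of C; extent ξ = 0.468·X mol/L.
Concentrations: [B] = 0.566 − 0.468X; [C] = 0.468 − 0.468X; [D] = 0.468X; [A] = 0.468X.
Kc = [D] [A] / ([B] [C]).
Solving Kc = 1.48 for X ∈ (0,1): X = 0.600.

X = 0.600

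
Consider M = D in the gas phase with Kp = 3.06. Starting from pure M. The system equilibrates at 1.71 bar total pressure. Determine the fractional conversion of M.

X = 0.754

Take 1 mol M as basis and let X be its fractional conversion, so ξ = X.
At extent ξ: n_M = 1 − X; n_D = X.
Total moles n_T = 1 (Δν = 0, constant).
y_i = n_i/n_T, p_i = y_i·P. Kp = p_D / (p_M).
Equating to 3.06 and solving on 0 < X < 1: X = 0.754.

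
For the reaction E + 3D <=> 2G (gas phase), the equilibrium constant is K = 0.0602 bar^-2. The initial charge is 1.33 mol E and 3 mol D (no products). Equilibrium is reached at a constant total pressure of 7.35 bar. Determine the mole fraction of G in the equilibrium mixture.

Basis: 3 mol D initially; let X = conversion of D. Extent ξ = X.
Mole table: n_E = 1.33 − X; n_D = 3 − 3X; n_G = 2X.
Summing: n_T = 4.33 − 2X.
Mole fractions y_i = n_i/n_T; K = p_G^2 / (p_E p_D^3) with p_i = y_i·P.
Equating to 0.0602 bar^-2 and solving on 0 < X < 1: X = 0.480.
Then n_G = 0.961, n_T = 3.37, so y_G = 0.285.

y_G = 0.285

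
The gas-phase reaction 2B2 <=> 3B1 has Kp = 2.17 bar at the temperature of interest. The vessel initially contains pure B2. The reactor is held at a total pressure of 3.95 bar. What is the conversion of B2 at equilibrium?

X = 0.409

Take 1 mol B2 as basis and let X be its fractional conversion, so ξ = 0.5X.
Mole table: n_B2 = 1 − X; n_B1 = 1.5X.
Total moles n_T = 1 + 0.5X.
With p_i = (n_i/n_T)P, Kp = p_B1^3 / (p_B2^2).
Substituting and setting equal to 2.17 bar gives a polynomial in X; the root in (0,1) is X = 0.409.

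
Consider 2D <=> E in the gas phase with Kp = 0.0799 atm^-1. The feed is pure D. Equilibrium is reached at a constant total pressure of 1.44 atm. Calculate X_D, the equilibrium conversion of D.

Basis: 1 mol D initially; let X = conversion of D. Extent ξ = 0.5X.
Species balance: n_D = 1 − X; n_E = 0.5X.
n_T = Σnᵢ = 1 − 0.5X.
y_i = n_i/n_T, p_i = y_i·P. Kp = p_E / (p_D^2).
Setting this equal to 0.0799 atm^-1 and taking the physical root (0 < X < 1) gives X = 0.172.

X = 0.172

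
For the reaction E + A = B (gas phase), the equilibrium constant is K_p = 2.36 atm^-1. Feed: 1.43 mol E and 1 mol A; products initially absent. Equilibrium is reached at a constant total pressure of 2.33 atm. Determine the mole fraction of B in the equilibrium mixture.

y_B = 0.404

Take 1 mol A as basis and let X be its fractional conversion, so ξ = X.
Moles: n_E = 1.43 − X; n_A = 1 − X; n_B = X.
Total moles n_T = 2.43 − X.
Mole fractions y_i = n_i/n_T; K_p = p_B / (p_E p_A) with p_i = y_i·P.
Equating to 2.36 atm^-1 and solving on 0 < X < 1: X = 0.699.
Then n_B = 0.699, n_T = 1.73, so y_B = 0.404.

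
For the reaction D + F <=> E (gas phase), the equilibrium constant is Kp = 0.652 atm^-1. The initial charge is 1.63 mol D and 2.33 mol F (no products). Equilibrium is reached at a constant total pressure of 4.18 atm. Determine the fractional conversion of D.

X = 0.559

Take 1.63 mol D as basis and let X be its fractional conversion, so ξ = 1.63X.
At extent ξ: n_D = 1.63 − 1.63X; n_F = 2.33 − 1.63X; n_E = 1.63X.
Summing: n_T = 3.96 − 1.63X.
With p_i = (n_i/n_T)P, Kp = p_E / (p_D p_F).
This yields a degree-2 equation in X; solving on (0,1), X = 0.559.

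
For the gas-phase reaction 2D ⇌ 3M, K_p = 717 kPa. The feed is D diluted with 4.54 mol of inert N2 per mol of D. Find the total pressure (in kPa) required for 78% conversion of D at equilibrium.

P = 128 kPa

Basis: 1 mol D initially; let X = conversion of D. Extent ξ = 0.5X.
At extent ξ: n_D = 1 − X; n_M = 1.5X; n_I = 4.54 (inert).
n_T = Σnᵢ = 5.54 + 0.5X.
K_p = p_M^3 / (p_D^2) with p_i = (n_i/n_T)·P.
At X = 0.78: the mole-fraction product g(X) = Π y_i^ν_i = 5.58. Since K_p = g(X)·P^{1}, P = (K_p/g)^(1/1) = (717/5.58)^(1/1) = 128 kPa.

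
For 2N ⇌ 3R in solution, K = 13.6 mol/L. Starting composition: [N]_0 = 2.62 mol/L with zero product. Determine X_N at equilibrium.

Let X = conversion of N; extent ξ = 2.62X/2 mol/L.
Concentrations: [N] = 2.62 − 2.62X; [R] = 3.93X.
K = [R]^3 / ([N]^2).
Equating to 13.6 mol/L: the physical root is X = 0.613.

X = 0.613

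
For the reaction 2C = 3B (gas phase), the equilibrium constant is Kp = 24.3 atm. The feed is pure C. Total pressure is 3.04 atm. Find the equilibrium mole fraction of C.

Let X = conversion of C (basis 1 mol C); extent of reaction ξ = 0.5X.
Mole table: n_C = 1 − X; n_B = 1.5X.
n_T = Σnᵢ = 1 + 0.5X.
With p_i = (n_i/n_T)P, Kp = p_B^3 / (p_C^2).
Equating to 24.3 atm and solving on 0 < X < 1: X = 0.683.
Then n_C = 0.317, n_T = 1.34, so y_C = 0.236.

y_C = 0.236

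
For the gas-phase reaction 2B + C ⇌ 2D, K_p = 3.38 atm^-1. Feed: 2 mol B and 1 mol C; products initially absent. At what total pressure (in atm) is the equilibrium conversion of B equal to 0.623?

P = 5.09 atm

Let X = conversion of B (basis 2 mol B); extent of reaction ξ = X.
Moles: n_B = 2 − 2X; n_C = 1 − X; n_D = 2X.
n_T = Σnᵢ = 3 − X.
K_p = p_D^2 / (p_B^2 p_C) with p_i = (n_i/n_T)·P.
At X = 0.623: the mole-fraction product g(X) = Π y_i^ν_i = 17.22. Since K_p = g(X)·P^{-1}, P = (g/K_p)^(1/1) = (17.22/3.38)^(1/1) = 5.09 atm.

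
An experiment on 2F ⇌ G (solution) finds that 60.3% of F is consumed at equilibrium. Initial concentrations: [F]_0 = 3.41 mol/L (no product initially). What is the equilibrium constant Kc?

Let X = conversion of F.
Concentrations: [F] = 3.41 − 3.41X; [G] = 1.71X.
At X = 0.603: [F] = 1.35, [G] = 1.03.
Kc = [G] / ([F]^2) = 0.561 L/mol.

Kc = 0.561 L/mol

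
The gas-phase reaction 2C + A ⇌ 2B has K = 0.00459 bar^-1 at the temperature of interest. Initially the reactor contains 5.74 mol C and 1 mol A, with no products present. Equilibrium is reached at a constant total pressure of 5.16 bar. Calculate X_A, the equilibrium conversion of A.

X = 0.150

Let X = conversion of A (basis 1 mol A); extent of reaction ξ = X.
Moles: n_C = 5.74 − 2X; n_A = 1 − X; n_B = 2X.
Summing: n_T = 6.74 − X.
Mole fractions y_i = n_i/n_T; K = p_B^2 / (p_C^2 p_A) with p_i = y_i·P.
Setting this equal to 0.00459 bar^-1 and taking the physical root (0 < X < 1) gives X = 0.150.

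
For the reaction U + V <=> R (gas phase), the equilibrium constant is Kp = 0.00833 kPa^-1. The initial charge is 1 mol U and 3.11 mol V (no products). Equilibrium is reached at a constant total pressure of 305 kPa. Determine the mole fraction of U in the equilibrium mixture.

y_U = 0.103

Basis: 1 mol U initially; let X = conversion of U. Extent ξ = X.
Species balance: n_U = 1 − X; n_V = 3.11 − X; n_R = X.
Total moles n_T = 4.11 − X.
y_i = n_i/n_T, p_i = y_i·P. Kp = p_R / (p_U p_V).
Setting this equal to 0.00833 kPa^-1 and taking the physical root (0 < X < 1) gives X = 0.644.
Then n_U = 0.356, n_T = 3.47, so y_U = 0.103.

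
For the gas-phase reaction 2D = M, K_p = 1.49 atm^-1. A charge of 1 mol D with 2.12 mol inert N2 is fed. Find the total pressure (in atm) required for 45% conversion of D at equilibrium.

Take 1 mol D as basis and let X be its fractional conversion, so ξ = 0.5X.
Moles: n_D = 1 − X; n_M = 0.5X; n_I = 2.12 (inert).
Summing: n_T = 3.12 − 0.5X.
K_p = p_M / (p_D^2) with p_i = (n_i/n_T)·P.
At X = 0.45: the mole-fraction product g(X) = Π y_i^ν_i = 2.153. Since K_p = g(X)·P^{-1}, P = (g/K_p)^(1/1) = (2.153/1.49)^(1/1) = 1.45 atm.

P = 1.45 atm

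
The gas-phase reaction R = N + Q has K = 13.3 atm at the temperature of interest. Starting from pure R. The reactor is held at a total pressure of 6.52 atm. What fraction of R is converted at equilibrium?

Let X = conversion of R (basis 1 mol R); extent of reaction ξ = X.
Species balance: n_R = 1 − X; n_N = X; n_Q = X.
Summing: n_T = 1 + X.
With p_i = (n_i/n_T)P, K = p_N p_Q / (p_R).
This yields a degree-2 equation in X; solving on (0,1), X = 0.819.

X = 0.819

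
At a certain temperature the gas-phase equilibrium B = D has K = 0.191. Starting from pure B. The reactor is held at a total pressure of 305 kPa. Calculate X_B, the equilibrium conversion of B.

X = 0.160

Let X = conversion of B (basis 1 mol B); extent of reaction ξ = X.
At extent ξ: n_B = 1 − X; n_D = X.
n_T stays at 1 (no change in mole number).
y_i = n_i/n_T, p_i = y_i·P. K = p_D / (p_B).
Equating to 0.191 and solving on 0 < X < 1: X = 0.160.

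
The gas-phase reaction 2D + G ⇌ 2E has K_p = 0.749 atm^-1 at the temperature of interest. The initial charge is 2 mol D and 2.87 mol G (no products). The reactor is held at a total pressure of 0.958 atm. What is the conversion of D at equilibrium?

X = 0.387

Let X = conversion of D (basis 2 mol D); extent of reaction ξ = X.
At extent ξ: n_D = 2 − 2X; n_G = 2.87 − X; n_E = 2X.
Total moles n_T = 4.87 − X.
With p_i = (n_i/n_T)P, K_p = p_E^2 / (p_D^2 p_G).
Equating to 0.749 atm^-1 and solving on 0 < X < 1: X = 0.387.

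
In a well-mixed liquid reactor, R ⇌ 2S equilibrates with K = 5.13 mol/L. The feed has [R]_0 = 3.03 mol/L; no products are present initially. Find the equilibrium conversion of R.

Let X = conversion of R; extent ξ = 3.03·X mol/L.
Concentrations: [R] = 3.03 − 3.03X; [S] = 6.06X.
K = [S]^2 / ([R]).
Solving K = 5.13 for X ∈ (0,1): X = 0.473.

X = 0.473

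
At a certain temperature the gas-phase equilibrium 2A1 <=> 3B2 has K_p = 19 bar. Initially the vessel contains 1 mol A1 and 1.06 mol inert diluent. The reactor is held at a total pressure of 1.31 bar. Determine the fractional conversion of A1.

Take 1 mol A1 as basis and let X be its fractional conversion, so ξ = 0.5X.
At extent ξ: n_A1 = 1 − X; n_B2 = 1.5X; n_I = 1.06 (inert).
n_T = Σnᵢ = 2.06 + 0.5X.
Mole fractions y_i = n_i/n_T; K_p = p_B2^3 / (p_A1^2) with p_i = y_i·P.
Equating to 19 bar and solving on 0 < X < 1: X = 0.786.

X = 0.786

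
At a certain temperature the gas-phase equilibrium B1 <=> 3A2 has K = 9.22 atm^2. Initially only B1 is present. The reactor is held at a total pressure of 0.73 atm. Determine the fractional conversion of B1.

Let X = conversion of B1 (basis 1 mol B1); extent of reaction ξ = X.
Species balance: n_B1 = 1 − X; n_A2 = 3X.
Summing: n_T = 1 + 2X.
With p_i = (n_i/n_T)P, K = p_A2^3 / (p_B1).
This yields a degree-3 equation in X; solving on (0,1), X = 0.865.

X = 0.865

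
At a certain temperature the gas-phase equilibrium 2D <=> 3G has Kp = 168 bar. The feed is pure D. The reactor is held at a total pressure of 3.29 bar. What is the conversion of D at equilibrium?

Basis: 1 mol D initially; let X = conversion of D. Extent ξ = 0.5X.
At extent ξ: n_D = 1 − X; n_G = 1.5X.
Total moles n_T = 1 + 0.5X.
y_i = n_i/n_T, p_i = y_i·P. Kp = p_G^3 / (p_D^2).
Setting this equal to 168 bar and taking the physical root (0 < X < 1) gives X = 0.835.

X = 0.835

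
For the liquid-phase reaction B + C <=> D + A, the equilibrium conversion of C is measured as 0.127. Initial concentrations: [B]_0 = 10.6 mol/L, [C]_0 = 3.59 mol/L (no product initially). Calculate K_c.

Let X = conversion of C.
Concentrations: [B] = 10.6 − 3.59X; [C] = 3.59 − 3.59X; [D] = 3.59X; [A] = 3.59X.
At X = 0.127: [B] = 10.1, [C] = 3.13, [D] = 0.456, [A] = 0.456.
K_c = [D] [A] / ([B] [C]) = 0.00654.

K_c = 0.00654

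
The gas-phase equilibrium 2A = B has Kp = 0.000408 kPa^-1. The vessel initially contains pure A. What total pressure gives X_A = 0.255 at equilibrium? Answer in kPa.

P = 491 kPa

Let X = conversion of A (basis 1 mol A); extent of reaction ξ = 0.5X.
At extent ξ: n_A = 1 − X; n_B = 0.5X.
n_T = Σnᵢ = 1 − 0.5X.
Kp = p_B / (p_A^2) with p_i = (n_i/n_T)·P.
At X = 0.255: the mole-fraction product g(X) = Π y_i^ν_i = 0.2004. Since Kp = g(X)·P^{-1}, P = (g/Kp)^(1/1) = (0.2004/0.000408)^(1/1) = 491 kPa.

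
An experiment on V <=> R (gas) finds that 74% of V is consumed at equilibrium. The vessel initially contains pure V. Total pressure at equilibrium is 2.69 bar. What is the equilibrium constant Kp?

Take 1 mol V as basis and let X be its fractional conversion, so ξ = X.
Moles: n_V = 1 − X; n_R = X.
Since Δν = 0, n_T = 1 throughout.
At X = 0.74: n_V = 0.26, n_R = 0.74, n_T = 1.
p_i = (n_i/n_T)·P. Kp = p_R / (p_V) = 2.85.

Kp = 2.85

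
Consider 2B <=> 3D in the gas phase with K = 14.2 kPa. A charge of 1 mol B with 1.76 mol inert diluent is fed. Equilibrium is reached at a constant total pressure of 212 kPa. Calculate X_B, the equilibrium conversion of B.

X = 0.304

Let X = conversion of B (basis 1 mol B); extent of reaction ξ = 0.5X.
Mole table: n_B = 1 − X; n_D = 1.5X; n_I = 1.76 (inert).
n_T = Σnᵢ = 2.76 + 0.5X.
With p_i = (n_i/n_T)P, K = p_D^3 / (p_B^2).
Setting this equal to 14.2 kPa and taking the physical root (0 < X < 1) gives X = 0.304.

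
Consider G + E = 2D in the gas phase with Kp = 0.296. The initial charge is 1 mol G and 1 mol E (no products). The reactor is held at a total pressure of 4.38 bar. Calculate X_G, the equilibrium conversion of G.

Take 1 mol G as basis and let X be its fractional conversion, so ξ = X.
At extent ξ: n_G = 1 − X; n_E = 1 − X; n_D = 2X.
Since Δν = 0, n_T = 2 throughout.
Mole fractions y_i = n_i/n_T; Kp = p_D^2 / (p_G p_E) with p_i = y_i·P.
Setting this equal to 0.296 and taking the physical root (0 < X < 1) gives X = 0.214.

X = 0.214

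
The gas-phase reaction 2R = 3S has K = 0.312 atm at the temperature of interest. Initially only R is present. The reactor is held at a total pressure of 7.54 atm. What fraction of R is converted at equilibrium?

X = 0.204

Take 1 mol R as basis and let X be its fractional conversion, so ξ = 0.5X.
Mole table: n_R = 1 − X; n_S = 1.5X.
Total moles n_T = 1 + 0.5X.
With p_i = (n_i/n_T)P, K = p_S^3 / (p_R^2).
Equating to 0.312 atm and solving on 0 < X < 1: X = 0.204.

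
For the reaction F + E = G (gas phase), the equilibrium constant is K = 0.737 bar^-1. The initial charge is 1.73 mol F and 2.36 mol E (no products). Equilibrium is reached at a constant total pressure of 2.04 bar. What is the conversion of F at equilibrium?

Take 1.73 mol F as basis and let X be its fractional conversion, so ξ = 1.73X.
Species balance: n_F = 1.73 − 1.73X; n_E = 2.36 − 1.73X; n_G = 1.73X.
Total moles n_T = 4.09 − 1.73X.
Mole fractions y_i = n_i/n_T; K = p_G / (p_F p_E) with p_i = y_i·P.
Equating to 0.737 bar^-1 and solving on 0 < X < 1: X = 0.422.

X = 0.422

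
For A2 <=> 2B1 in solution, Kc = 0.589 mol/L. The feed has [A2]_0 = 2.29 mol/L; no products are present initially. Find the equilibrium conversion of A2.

Let X = conversion of A2; extent ξ = 2.29·X mol/L.
Concentrations: [A2] = 2.29 − 2.29X; [B1] = 4.58X.
Kc = [B1]^2 / ([A2]).
Equating to 0.589 mol/L: the physical root is X = 0.223.

X = 0.223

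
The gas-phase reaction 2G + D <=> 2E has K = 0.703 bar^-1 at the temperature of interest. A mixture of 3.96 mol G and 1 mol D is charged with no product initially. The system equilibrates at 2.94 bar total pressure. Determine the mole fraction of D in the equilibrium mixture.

Take 1 mol D as basis and let X be its fractional conversion, so ξ = X.
Moles: n_G = 3.96 − 2X; n_D = 1 − X; n_E = 2X.
n_T = Σnᵢ = 4.96 − X.
Mole fractions y_i = n_i/n_T; K = p_E^2 / (p_G^2 p_D) with p_i = y_i·P.
Setting this equal to 0.703 bar^-1 and taking the physical root (0 < X < 1) gives X = 0.600.
Then n_D = 0.4, n_T = 4.36, so y_D = 0.092.

y_D = 0.092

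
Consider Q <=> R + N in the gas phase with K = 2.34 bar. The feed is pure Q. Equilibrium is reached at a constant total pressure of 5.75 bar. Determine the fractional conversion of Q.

X = 0.538

Take 1 mol Q as basis and let X be its fractional conversion, so ξ = X.
Moles: n_Q = 1 − X; n_R = X; n_N = X.
Total moles n_T = 1 + X.
y_i = n_i/n_T, p_i = y_i·P. K = p_R p_N / (p_Q).
This yields a degree-2 equation in X; solving on (0,1), X = 0.538.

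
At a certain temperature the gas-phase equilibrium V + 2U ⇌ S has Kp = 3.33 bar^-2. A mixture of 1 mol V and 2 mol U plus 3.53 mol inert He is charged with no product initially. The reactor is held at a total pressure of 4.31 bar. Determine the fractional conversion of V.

X = 0.591

Basis: 1 mol V initially; let X = conversion of V. Extent ξ = X.
Species balance: n_V = 1 − X; n_U = 2 − 2X; n_S = X; n_I = 3.53 (inert).
n_T = Σnᵢ = 6.53 − 2X.
y_i = n_i/n_T, p_i = y_i·P. Kp = p_S / (p_V p_U^2).
Substituting and setting equal to 3.33 bar^-2 gives a polynomial in X; the root in (0,1) is X = 0.591.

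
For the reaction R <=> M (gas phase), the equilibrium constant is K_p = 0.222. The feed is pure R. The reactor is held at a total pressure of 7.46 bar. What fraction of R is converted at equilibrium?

X = 0.182

Basis: 1 mol R initially; let X = conversion of R. Extent ξ = X.
Mole table: n_R = 1 − X; n_M = X.
n_T stays at 1 (no change in mole number).
y_i = n_i/n_T, p_i = y_i·P. K_p = p_M / (p_R).
Substituting and setting equal to 0.222 gives a polynomial in X; the root in (0,1) is X = 0.182.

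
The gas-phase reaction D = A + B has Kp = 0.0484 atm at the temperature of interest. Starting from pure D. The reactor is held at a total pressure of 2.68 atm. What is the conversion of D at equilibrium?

Basis: 1 mol D initially; let X = conversion of D. Extent ξ = X.
Mole table: n_D = 1 − X; n_A = X; n_B = X.
Total moles n_T = 1 + X.
y_i = n_i/n_T, p_i = y_i·P. Kp = p_A p_B / (p_D).
Setting this equal to 0.0484 atm and taking the physical root (0 < X < 1) gives X = 0.133.

X = 0.133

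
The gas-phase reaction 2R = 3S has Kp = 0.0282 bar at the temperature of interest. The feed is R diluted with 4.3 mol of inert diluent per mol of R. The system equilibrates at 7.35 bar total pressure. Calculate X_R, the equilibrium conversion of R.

Take 1 mol R as basis and let X be its fractional conversion, so ξ = 0.5X.
At extent ξ: n_R = 1 − X; n_S = 1.5X; n_I = 4.3 (inert).
n_T = Σnᵢ = 5.3 + 0.5X.
Mole fractions y_i = n_i/n_T; Kp = p_S^3 / (p_R^2) with p_i = y_i·P.
Setting this equal to 0.0282 bar and taking the physical root (0 < X < 1) gives X = 0.162.

X = 0.162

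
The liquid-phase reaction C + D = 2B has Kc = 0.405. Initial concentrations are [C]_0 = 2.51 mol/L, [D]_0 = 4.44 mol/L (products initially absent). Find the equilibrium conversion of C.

Let X = conversion of C; extent ξ = 2.51·X mol/L.
Concentrations: [C] = 2.51 − 2.51X; [D] = 4.44 − 2.51X; [B] = 5.02X.
Kc = [B]^2 / ([C] [D]).
Solving Kc = 0.405 for X ∈ (0,1): X = 0.317.

X = 0.317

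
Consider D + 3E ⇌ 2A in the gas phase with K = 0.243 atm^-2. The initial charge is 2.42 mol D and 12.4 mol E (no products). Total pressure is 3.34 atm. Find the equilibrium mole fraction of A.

y_A = 0.252

Take 2.42 mol D as basis and let X be its fractional conversion, so ξ = 2.42X.
At extent ξ: n_D = 2.42 − 2.42X; n_E = 12.4 − 7.26X; n_A = 4.84X.
Summing: n_T = 14.8 − 4.84X.
With p_i = (n_i/n_T)P, K = p_A^2 / (p_D p_E^3).
Substituting and setting equal to 0.243 atm^-2 gives a polynomial in X; the root in (0,1) is X = 0.617.
Then n_A = 2.99, n_T = 11.8, so y_A = 0.252.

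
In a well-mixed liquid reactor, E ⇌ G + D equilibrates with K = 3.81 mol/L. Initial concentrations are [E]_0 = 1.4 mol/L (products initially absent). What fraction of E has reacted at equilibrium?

Let X = conversion of E; extent ξ = 1.4·X mol/L.
Concentrations: [E] = 1.4 − 1.4X; [G] = 1.4X; [D] = 1.4X.
K = [G] [D] / ([E]).
This equals 3.81 at X = 0.778 (the root in 0 < X < 1).

X = 0.778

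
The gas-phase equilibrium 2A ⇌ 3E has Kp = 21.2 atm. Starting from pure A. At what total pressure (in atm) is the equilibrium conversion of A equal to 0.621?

Let X = conversion of A (basis 1 mol A); extent of reaction ξ = 0.5X.
Species balance: n_A = 1 − X; n_E = 1.5X.
Total moles n_T = 1 + 0.5X.
Kp = p_E^3 / (p_A^2) with p_i = (n_i/n_T)·P.
At X = 0.621: the mole-fraction product g(X) = Π y_i^ν_i = 4.294. Since Kp = g(X)·P^{1}, P = (Kp/g)^(1/1) = (21.2/4.294)^(1/1) = 4.94 atm.

P = 4.94 atm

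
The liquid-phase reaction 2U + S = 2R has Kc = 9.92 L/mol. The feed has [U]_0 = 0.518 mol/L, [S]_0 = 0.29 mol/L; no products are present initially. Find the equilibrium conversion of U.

X = 0.548

Let X = conversion of U; extent ξ = 0.518X/2 mol/L.
Concentrations: [U] = 0.518 − 0.518X; [S] = 0.29 − 0.259X; [R] = 0.518X.
Kc = [R]^2 / ([U]^2 [S]).
This equals 9.92 at X = 0.548 (the root in 0 < X < 1).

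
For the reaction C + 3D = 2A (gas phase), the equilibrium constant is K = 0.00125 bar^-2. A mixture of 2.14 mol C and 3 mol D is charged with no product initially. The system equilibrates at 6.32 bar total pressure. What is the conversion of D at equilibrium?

X = 0.136

Take 3 mol D as basis and let X be its fractional conversion, so ξ = X.
Moles: n_C = 2.14 − X; n_D = 3 − 3X; n_A = 2X.
Total moles n_T = 5.14 − 2X.
Mole fractions y_i = n_i/n_T; K = p_A^2 / (p_C p_D^3) with p_i = y_i·P.
This yields a degree-4 equation in X; solving on (0,1), X = 0.136.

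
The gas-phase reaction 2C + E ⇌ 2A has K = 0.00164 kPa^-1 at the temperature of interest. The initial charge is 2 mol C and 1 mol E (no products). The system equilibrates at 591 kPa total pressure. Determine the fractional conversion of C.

Basis: 2 mol C initially; let X = conversion of C. Extent ξ = X.
Mole table: n_C = 2 − 2X; n_E = 1 − X; n_A = 2X.
Summing: n_T = 3 − X.
y_i = n_i/n_T, p_i = y_i·P. K = p_A^2 / (p_C^2 p_E).
This yields a degree-3 equation in X; solving on (0,1), X = 0.330.

X = 0.330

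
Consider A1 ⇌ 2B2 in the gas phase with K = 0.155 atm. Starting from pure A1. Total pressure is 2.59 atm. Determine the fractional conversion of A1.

Take 1 mol A1 as basis and let X be its fractional conversion, so ξ = X.
Mole table: n_A1 = 1 − X; n_B2 = 2X.
Summing: n_T = 1 + X.
Mole fractions y_i = n_i/n_T; K = p_B2^2 / (p_A1) with p_i = y_i·P.
Setting this equal to 0.155 atm and taking the physical root (0 < X < 1) gives X = 0.121.

X = 0.121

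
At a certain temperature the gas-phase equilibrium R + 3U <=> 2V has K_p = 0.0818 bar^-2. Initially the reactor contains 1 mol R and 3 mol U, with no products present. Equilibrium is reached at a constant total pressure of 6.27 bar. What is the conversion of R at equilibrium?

X = 0.452

Take 1 mol R as basis and let X be its fractional conversion, so ξ = X.
Species balance: n_R = 1 − X; n_U = 3 − 3X; n_V = 2X.
Summing: n_T = 4 − 2X.
Mole fractions y_i = n_i/n_T; K_p = p_V^2 / (p_R p_U^3) with p_i = y_i·P.
This yields a degree-4 equation in X; solving on (0,1), X = 0.452.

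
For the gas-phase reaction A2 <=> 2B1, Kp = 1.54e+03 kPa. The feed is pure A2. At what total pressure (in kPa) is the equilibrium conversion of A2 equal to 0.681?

P = 445 kPa

Basis: 1 mol A2 initially; let X = conversion of A2. Extent ξ = X.
At extent ξ: n_A2 = 1 − X; n_B1 = 2X.
Total moles n_T = 1 + X.
Kp = p_B1^2 / (p_A2) with p_i = (n_i/n_T)·P.
At X = 0.681: the mole-fraction product g(X) = Π y_i^ν_i = 3.459. Since Kp = g(X)·P^{1}, P = (Kp/g)^(1/1) = (1.54e+03/3.459)^(1/1) = 445 kPa.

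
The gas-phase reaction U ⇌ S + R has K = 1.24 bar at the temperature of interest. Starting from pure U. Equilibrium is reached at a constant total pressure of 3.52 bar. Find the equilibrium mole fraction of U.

Basis: 1 mol U initially; let X = conversion of U. Extent ξ = X.
At extent ξ: n_U = 1 − X; n_S = X; n_R = X.
n_T = Σnᵢ = 1 + X.
y_i = n_i/n_T, p_i = y_i·P. K = p_S p_R / (p_U).
Substituting and setting equal to 1.24 bar gives a polynomial in X; the root in (0,1) is X = 0.510.
Then n_U = 0.49, n_T = 1.51, so y_U = 0.324.

y_U = 0.324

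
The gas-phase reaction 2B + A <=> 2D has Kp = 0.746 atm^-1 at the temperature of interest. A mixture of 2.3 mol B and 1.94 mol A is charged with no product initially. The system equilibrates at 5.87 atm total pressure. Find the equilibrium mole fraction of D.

y_D = 0.356

Basis: 2.3 mol B initially; let X = conversion of B. Extent ξ = 1.15X.
Species balance: n_B = 2.3 − 2.3X; n_A = 1.94 − 1.15X; n_D = 2.3X.
Total moles n_T = 4.24 − 1.15X.
With p_i = (n_i/n_T)P, Kp = p_D^2 / (p_B^2 p_A).
Setting this equal to 0.746 atm^-1 and taking the physical root (0 < X < 1) gives X = 0.557.
Then n_D = 1.28, n_T = 3.6, so y_D = 0.356.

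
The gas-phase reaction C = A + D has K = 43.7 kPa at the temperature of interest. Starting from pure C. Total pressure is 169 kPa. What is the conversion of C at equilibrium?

Let X = conversion of C (basis 1 mol C); extent of reaction ξ = X.
At extent ξ: n_C = 1 − X; n_A = X; n_D = X.
Summing: n_T = 1 + X.
Mole fractions y_i = n_i/n_T; K = p_A p_D / (p_C) with p_i = y_i·P.
Substituting and setting equal to 43.7 kPa gives a polynomial in X; the root in (0,1) is X = 0.453.

X = 0.453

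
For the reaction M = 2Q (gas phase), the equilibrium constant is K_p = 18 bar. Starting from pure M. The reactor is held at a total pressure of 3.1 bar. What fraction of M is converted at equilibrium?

Take 1 mol M as basis and let X be its fractional conversion, so ξ = X.
Moles: n_M = 1 − X; n_Q = 2X.
n_T = Σnᵢ = 1 + X.
y_i = n_i/n_T, p_i = y_i·P. K_p = p_Q^2 / (p_M).
Equating to 18 bar and solving on 0 < X < 1: X = 0.769.

X = 0.769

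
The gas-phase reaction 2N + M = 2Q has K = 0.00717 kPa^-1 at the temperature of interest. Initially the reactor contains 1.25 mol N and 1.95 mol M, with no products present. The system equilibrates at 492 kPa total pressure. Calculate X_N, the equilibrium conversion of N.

Take 1.25 mol N as basis and let X be its fractional conversion, so ξ = 0.625X.
Species balance: n_N = 1.25 − 1.25X; n_M = 1.95 − 0.625X; n_Q = 1.25X.
Summing: n_T = 3.2 − 0.625X.
y_i = n_i/n_T, p_i = y_i·P. K = p_Q^2 / (p_N^2 p_M).
Setting this equal to 0.00717 kPa^-1 and taking the physical root (0 < X < 1) gives X = 0.584.

X = 0.584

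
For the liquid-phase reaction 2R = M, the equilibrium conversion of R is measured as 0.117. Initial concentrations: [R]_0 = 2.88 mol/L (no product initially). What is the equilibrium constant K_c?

K_c = 0.0261 L/mol

Let X = conversion of R.
Concentrations: [R] = 2.88 − 2.88X; [M] = 1.44X.
At X = 0.117: [R] = 2.54, [M] = 0.168.
K_c = [M] / ([R]^2) = 0.0261 L/mol.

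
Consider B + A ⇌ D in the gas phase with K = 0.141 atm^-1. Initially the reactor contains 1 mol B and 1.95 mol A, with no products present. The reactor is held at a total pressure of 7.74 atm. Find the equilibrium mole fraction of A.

y_A = 0.608

Take 1 mol B as basis and let X be its fractional conversion, so ξ = X.
Moles: n_B = 1 − X; n_A = 1.95 − X; n_D = X.
Total moles n_T = 2.95 − X.
With p_i = (n_i/n_T)P, K = p_D / (p_B p_A).
Setting this equal to 0.141 atm^-1 and taking the physical root (0 < X < 1) gives X = 0.399.
Then n_A = 1.55, n_T = 2.55, so y_A = 0.608.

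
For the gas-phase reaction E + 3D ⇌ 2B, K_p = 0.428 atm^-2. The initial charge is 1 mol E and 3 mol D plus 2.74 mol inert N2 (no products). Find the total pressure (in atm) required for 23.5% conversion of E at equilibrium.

P = 1.48 atm

Take 1 mol E as basis and let X be its fractional conversion, so ξ = X.
Species balance: n_E = 1 − X; n_D = 3 − 3X; n_B = 2X; n_I = 2.74 (inert).
Total moles n_T = 6.74 − 2X.
K_p = p_B^2 / (p_E p_D^3) with p_i = (n_i/n_T)·P.
At X = 0.235: the mole-fraction product g(X) = Π y_i^ν_i = 0.9391. Since K_p = g(X)·P^{-2}, P = (g/K_p)^(1/2) = (0.9391/0.428)^(1/2) = 1.48 atm.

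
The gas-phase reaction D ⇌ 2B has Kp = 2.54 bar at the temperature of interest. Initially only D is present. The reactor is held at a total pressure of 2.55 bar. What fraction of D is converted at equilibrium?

X = 0.447

Let X = conversion of D (basis 1 mol D); extent of reaction ξ = X.
Moles: n_D = 1 − X; n_B = 2X.
Total moles n_T = 1 + X.
With p_i = (n_i/n_T)P, Kp = p_B^2 / (p_D).
This yields a degree-2 equation in X; solving on (0,1), X = 0.447.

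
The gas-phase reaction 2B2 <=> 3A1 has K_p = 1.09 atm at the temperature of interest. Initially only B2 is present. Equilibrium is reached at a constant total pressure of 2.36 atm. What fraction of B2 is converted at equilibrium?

Let X = conversion of B2 (basis 1 mol B2); extent of reaction ξ = 0.5X.
Moles: n_B2 = 1 − X; n_A1 = 1.5X.
Summing: n_T = 1 + 0.5X.
y_i = n_i/n_T, p_i = y_i·P. K_p = p_A1^3 / (p_B2^2).
This yields a degree-3 equation in X; solving on (0,1), X = 0.392.

X = 0.392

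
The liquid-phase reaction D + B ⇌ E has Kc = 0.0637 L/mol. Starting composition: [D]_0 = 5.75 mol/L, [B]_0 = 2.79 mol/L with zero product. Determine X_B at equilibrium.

Let X = conversion of B; extent ξ = 2.79·X mol/L.
Concentrations: [D] = 5.75 − 2.79X; [B] = 2.79 − 2.79X; [E] = 2.79X.
Kc = [E] / ([D] [B]).
Solving Kc = 0.0637 for X ∈ (0,1): X = 0.244.

X = 0.244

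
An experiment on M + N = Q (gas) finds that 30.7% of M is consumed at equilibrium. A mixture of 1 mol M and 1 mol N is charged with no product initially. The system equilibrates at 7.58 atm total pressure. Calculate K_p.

Basis: 1 mol M initially; let X = conversion of M. Extent ξ = X.
Species balance: n_M = 1 − X; n_N = 1 − X; n_Q = X.
Total moles n_T = 2 − X.
At X = 0.307: n_M = 0.693, n_N = 0.693, n_Q = 0.307, n_T = 1.69.
p_i = (n_i/n_T)·P. K_p = p_Q / (p_M p_N) = 0.143 atm^-1.

K_p = 0.143 atm^-1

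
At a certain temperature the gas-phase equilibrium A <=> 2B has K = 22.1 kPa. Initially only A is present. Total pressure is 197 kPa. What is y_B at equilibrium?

y_B = 0.284

Let X = conversion of A (basis 1 mol A); extent of reaction ξ = X.
Moles: n_A = 1 − X; n_B = 2X.
Total moles n_T = 1 + X.
With p_i = (n_i/n_T)P, K = p_B^2 / (p_A).
Setting this equal to 22.1 kPa and taking the physical root (0 < X < 1) gives X = 0.165.
Then n_B = 0.33, n_T = 1.17, so y_B = 0.284.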